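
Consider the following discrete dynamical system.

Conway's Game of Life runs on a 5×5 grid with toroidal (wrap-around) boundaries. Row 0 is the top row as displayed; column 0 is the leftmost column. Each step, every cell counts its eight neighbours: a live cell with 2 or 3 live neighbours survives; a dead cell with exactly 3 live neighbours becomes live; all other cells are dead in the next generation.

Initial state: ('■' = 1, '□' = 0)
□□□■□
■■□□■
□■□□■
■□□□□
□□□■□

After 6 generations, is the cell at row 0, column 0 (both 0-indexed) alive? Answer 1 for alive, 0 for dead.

1

t=0: □□□■□
■■□□■
□■□□■
■□□□□
□□□■□
t=1: ■□■■□
□■■■■
□■□□■
■□□□■
□□□□■
t=2: ■□□□□
□□□□□
□■□□□
□□□■■
□■□□□
t=3: □□□□□
□□□□□
□□□□□
■□■□□
■□□□■
t=4: □□□□□
□□□□□
□□□□□
■■□□■
■■□□■
t=5: ■□□□□
□□□□□
■□□□□
□■□□■
□■□□■
t=6: ■□□□□
□□□□□
■□□□□
□■□□■
□■□□■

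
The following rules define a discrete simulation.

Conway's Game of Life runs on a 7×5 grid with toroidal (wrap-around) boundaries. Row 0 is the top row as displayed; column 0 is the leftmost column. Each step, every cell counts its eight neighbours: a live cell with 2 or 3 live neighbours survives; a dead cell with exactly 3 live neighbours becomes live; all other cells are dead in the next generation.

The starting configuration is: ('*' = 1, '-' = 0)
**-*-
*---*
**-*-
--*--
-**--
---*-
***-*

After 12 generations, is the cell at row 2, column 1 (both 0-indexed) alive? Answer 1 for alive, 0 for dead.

t=0: **-*-
*---*
**-*-
--*--
-**--
---*-
***-*
t=1: ---*-
---*-
****-
*--*-
-***-
---**
-----
t=2: -----
-*-*-
**-*-
*----
**---
---**
---**
t=3: --***
**--*
**---
--*--
**---
--**-
---**
t=4: -**--
-----
--*-*
--*--
-*-*-
****-
-----
t=5: -----
-***-
---*-
-**--
*--**
**-**
*--*-
t=6: -*-**
--**-
---*-
***--
-----
-*---
****-
t=7: -----
-----
---**
-**--
*-*--
**---
---*-
t=8: -----
-----
--**-
***-*
*-*--
***-*
-----
t=9: -----
-----
*-***
*---*
-----
*-***
**---
t=10: -----
---**
**-*-
**---
-*---
*-***
****-
t=11: **---
*-***
-*-*-
----*
---*-
-----
*----
t=12: --**-
---*-
-*---
--***
-----
-----
**---

1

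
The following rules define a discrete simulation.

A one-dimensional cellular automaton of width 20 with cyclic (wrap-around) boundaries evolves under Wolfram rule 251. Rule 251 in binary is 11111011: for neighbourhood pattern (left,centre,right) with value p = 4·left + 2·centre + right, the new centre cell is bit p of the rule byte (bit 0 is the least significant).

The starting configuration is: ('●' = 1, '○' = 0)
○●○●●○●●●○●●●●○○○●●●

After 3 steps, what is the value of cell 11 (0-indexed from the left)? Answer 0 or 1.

k=0  ○●○●●○●●●○●●●●○○○●●●
k=1  ●○●●●●●●●●●●●●●●●●●●
k=2  ●●●●●●●●●●●●●●●●●●●●
k=3  ●●●●●●●●●●●●●●●●●●●●

1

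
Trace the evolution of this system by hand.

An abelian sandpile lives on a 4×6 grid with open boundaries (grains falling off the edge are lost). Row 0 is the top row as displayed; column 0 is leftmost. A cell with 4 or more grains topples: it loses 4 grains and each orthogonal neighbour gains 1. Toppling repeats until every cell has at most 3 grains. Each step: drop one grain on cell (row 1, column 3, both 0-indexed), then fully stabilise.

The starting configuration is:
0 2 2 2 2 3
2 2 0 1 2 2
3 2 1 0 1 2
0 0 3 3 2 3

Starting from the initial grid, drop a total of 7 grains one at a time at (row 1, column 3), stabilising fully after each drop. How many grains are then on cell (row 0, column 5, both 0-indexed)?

1

0) 0 2 2 2 2 3
2 2 0 1 2 2
3 2 1 0 1 2
0 0 3 3 2 3
1) 0 2 2 2 2 3
2 2 0 2 2 2
3 2 1 0 1 2
0 0 3 3 2 3
2) 0 2 2 2 2 3
2 2 0 3 2 2
3 2 1 0 1 2
0 0 3 3 2 3
3) 0 2 2 3 2 3
2 2 1 0 3 2
3 2 1 1 1 2
0 0 3 3 2 3
4) 0 2 2 3 2 3
2 2 1 1 3 2
3 2 1 1 1 2
0 0 3 3 2 3
5) 0 2 2 3 2 3
2 2 1 2 3 2
3 2 1 1 1 2
0 0 3 3 2 3
6) 0 2 2 3 2 3
2 2 1 3 3 2
3 2 1 1 1 2
0 0 3 3 2 3
7) 0 2 3 1 1 1
2 2 2 2 2 0
3 2 1 2 2 3
0 0 3 3 2 3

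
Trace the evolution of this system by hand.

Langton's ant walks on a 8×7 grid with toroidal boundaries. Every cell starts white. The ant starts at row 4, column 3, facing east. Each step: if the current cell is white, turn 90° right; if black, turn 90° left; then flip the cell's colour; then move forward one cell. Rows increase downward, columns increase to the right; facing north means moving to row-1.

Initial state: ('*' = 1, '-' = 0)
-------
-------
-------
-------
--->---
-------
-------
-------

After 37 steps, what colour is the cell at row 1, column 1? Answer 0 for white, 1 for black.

gen 0: -------
-------
-------
-------
--->---
-------
-------
-------
gen 1: -------
-------
-------
-------
---*---
---v---
-------
-------
gen 2: -------
-------
-------
-------
---*---
--<*---
-------
-------
gen 3: -------
-------
-------
-------
--^*---
--**---
-------
-------
gen 4: -------
-------
-------
-------
--*>---
--**---
-------
-------
gen 5: -------
-------
-------
---^---
--*----
--**---
-------
-------
gen 6: -------
-------
-------
---*>--
--*----
--**---
-------
-------
gen 7: -------
-------
-------
---**--
--*-v--
--**---
-------
-------
gen 8: -------
-------
-------
---**--
--*<*--
--**---
-------
-------
gen 9: -------
-------
-------
---^*--
--***--
--**---
-------
-------
gen 10: -------
-------
-------
--<-*--
--***--
--**---
-------
-------
gen 11: -------
-------
--^----
--*-*--
--***--
--**---
-------
-------
gen 12: -------
-------
--*>---
--*-*--
--***--
--**---
-------
-------
gen 13: -------
-------
--**---
--*v*--
--***--
--**---
-------
-------
gen 14: -------
-------
--**---
--<**--
--***--
--**---
-------
-------
gen 15: -------
-------
--**---
---**--
--v**--
--**---
-------
-------
gen 16: -------
-------
--**---
---**--
--->*--
--**---
-------
-------
gen 17: -------
-------
--**---
---^*--
----*--
--**---
-------
-------
gen 18: -------
-------
--**---
--<-*--
----*--
--**---
-------
-------
gen 19: -------
-------
--^*---
--*-*--
----*--
--**---
-------
-------
gen 20: -------
-------
-<-*---
--*-*--
----*--
--**---
-------
-------
gen 21: -------
-^-----
-*-*---
--*-*--
----*--
--**---
-------
-------
gen 22: -------
-*>----
-*-*---
--*-*--
----*--
--**---
-------
-------
gen 23: -------
-**----
-*v*---
--*-*--
----*--
--**---
-------
-------
gen 24: -------
-**----
-<**---
--*-*--
----*--
--**---
-------
-------
gen 25: -------
-**----
--**---
-v*-*--
----*--
--**---
-------
-------
gen 26: -------
-**----
--**---
<**-*--
----*--
--**---
-------
-------
gen 27: -------
-**----
^-**---
***-*--
----*--
--**---
-------
-------
gen 28: -------
-**----
*>**---
***-*--
----*--
--**---
-------
-------
gen 29: -------
-**----
****---
*v*-*--
----*--
--**---
-------
-------
gen 30: -------
-**----
****---
*->-*--
----*--
--**---
-------
-------
gen 31: -------
-**----
**^*---
*---*--
----*--
--**---
-------
-------
gen 32: -------
-**----
*<-*---
*---*--
----*--
--**---
-------
-------
gen 33: -------
-**----
*--*---
*v--*--
----*--
--**---
-------
-------
gen 34: -------
-**----
*--*---
<*--*--
----*--
--**---
-------
-------
gen 35: -------
-**----
*--*---
-*--*--
v---*--
--**---
-------
-------
gen 36: -------
-**----
*--*---
-*--*--
*---*-<
--**---
-------
-------
gen 37: -------
-**----
*--*---
-*--*-^
*---*-*
--**---
-------
-------

1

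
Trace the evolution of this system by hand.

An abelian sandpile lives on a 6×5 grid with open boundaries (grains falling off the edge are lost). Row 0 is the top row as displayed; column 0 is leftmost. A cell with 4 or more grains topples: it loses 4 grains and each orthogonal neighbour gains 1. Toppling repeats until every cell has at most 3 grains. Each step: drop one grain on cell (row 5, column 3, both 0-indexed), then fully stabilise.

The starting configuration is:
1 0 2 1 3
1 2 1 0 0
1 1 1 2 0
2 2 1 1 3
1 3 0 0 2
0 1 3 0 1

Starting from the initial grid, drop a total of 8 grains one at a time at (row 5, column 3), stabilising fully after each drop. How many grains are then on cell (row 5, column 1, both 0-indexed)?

2

0) 1 0 2 1 3
1 2 1 0 0
1 1 1 2 0
2 2 1 1 3
1 3 0 0 2
0 1 3 0 1
1) 1 0 2 1 3
1 2 1 0 0
1 1 1 2 0
2 2 1 1 3
1 3 0 0 2
0 1 3 1 1
2) 1 0 2 1 3
1 2 1 0 0
1 1 1 2 0
2 2 1 1 3
1 3 0 0 2
0 1 3 2 1
3) 1 0 2 1 3
1 2 1 0 0
1 1 1 2 0
2 2 1 1 3
1 3 0 0 2
0 1 3 3 1
4) 1 0 2 1 3
1 2 1 0 0
1 1 1 2 0
2 2 1 1 3
1 3 1 1 2
0 2 0 1 2
5) 1 0 2 1 3
1 2 1 0 0
1 1 1 2 0
2 2 1 1 3
1 3 1 1 2
0 2 0 2 2
6) 1 0 2 1 3
1 2 1 0 0
1 1 1 2 0
2 2 1 1 3
1 3 1 1 2
0 2 0 3 2
7) 1 0 2 1 3
1 2 1 0 0
1 1 1 2 0
2 2 1 1 3
1 3 1 2 2
0 2 1 0 3
8) 1 0 2 1 3
1 2 1 0 0
1 1 1 2 0
2 2 1 1 3
1 3 1 2 2
0 2 1 1 3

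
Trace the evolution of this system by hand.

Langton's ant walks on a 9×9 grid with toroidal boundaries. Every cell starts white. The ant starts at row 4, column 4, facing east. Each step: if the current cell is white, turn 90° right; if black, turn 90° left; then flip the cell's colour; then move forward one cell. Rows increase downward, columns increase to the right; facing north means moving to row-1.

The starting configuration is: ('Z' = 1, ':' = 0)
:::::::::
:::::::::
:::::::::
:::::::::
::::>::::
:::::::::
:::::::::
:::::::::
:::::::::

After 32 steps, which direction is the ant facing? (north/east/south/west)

gen 0: :::::::::
:::::::::
:::::::::
:::::::::
::::>::::
:::::::::
:::::::::
:::::::::
:::::::::
gen 1: :::::::::
:::::::::
:::::::::
:::::::::
::::Z::::
::::v::::
:::::::::
:::::::::
:::::::::
gen 2: :::::::::
:::::::::
:::::::::
:::::::::
::::Z::::
:::<Z::::
:::::::::
:::::::::
:::::::::
gen 3: :::::::::
:::::::::
:::::::::
:::::::::
:::^Z::::
:::ZZ::::
:::::::::
:::::::::
:::::::::
gen 4: :::::::::
:::::::::
:::::::::
:::::::::
:::Z>::::
:::ZZ::::
:::::::::
:::::::::
:::::::::
gen 5: :::::::::
:::::::::
:::::::::
::::^::::
:::Z:::::
:::ZZ::::
:::::::::
:::::::::
:::::::::
gen 6: :::::::::
:::::::::
:::::::::
::::Z>:::
:::Z:::::
:::ZZ::::
:::::::::
:::::::::
:::::::::
gen 7: :::::::::
:::::::::
:::::::::
::::ZZ:::
:::Z:v:::
:::ZZ::::
:::::::::
:::::::::
:::::::::
gen 8: :::::::::
:::::::::
:::::::::
::::ZZ:::
:::Z<Z:::
:::ZZ::::
:::::::::
:::::::::
:::::::::
gen 9: :::::::::
:::::::::
:::::::::
::::^Z:::
:::ZZZ:::
:::ZZ::::
:::::::::
:::::::::
:::::::::
gen 10: :::::::::
:::::::::
:::::::::
:::<:Z:::
:::ZZZ:::
:::ZZ::::
:::::::::
:::::::::
:::::::::
gen 11: :::::::::
:::::::::
:::^:::::
:::Z:Z:::
:::ZZZ:::
:::ZZ::::
:::::::::
:::::::::
:::::::::
gen 12: :::::::::
:::::::::
:::Z>::::
:::Z:Z:::
:::ZZZ:::
:::ZZ::::
:::::::::
:::::::::
:::::::::
gen 13: :::::::::
:::::::::
:::ZZ::::
:::ZvZ:::
:::ZZZ:::
:::ZZ::::
:::::::::
:::::::::
:::::::::
gen 14: :::::::::
:::::::::
:::ZZ::::
:::<ZZ:::
:::ZZZ:::
:::ZZ::::
:::::::::
:::::::::
:::::::::
gen 15: :::::::::
:::::::::
:::ZZ::::
::::ZZ:::
:::vZZ:::
:::ZZ::::
:::::::::
:::::::::
:::::::::
gen 16: :::::::::
:::::::::
:::ZZ::::
::::ZZ:::
::::>Z:::
:::ZZ::::
:::::::::
:::::::::
:::::::::
gen 17: :::::::::
:::::::::
:::ZZ::::
::::^Z:::
:::::Z:::
:::ZZ::::
:::::::::
:::::::::
:::::::::
gen 18: :::::::::
:::::::::
:::ZZ::::
:::<:Z:::
:::::Z:::
:::ZZ::::
:::::::::
:::::::::
:::::::::
gen 19: :::::::::
:::::::::
:::^Z::::
:::Z:Z:::
:::::Z:::
:::ZZ::::
:::::::::
:::::::::
:::::::::
gen 20: :::::::::
:::::::::
::<:Z::::
:::Z:Z:::
:::::Z:::
:::ZZ::::
:::::::::
:::::::::
:::::::::
gen 21: :::::::::
::^::::::
::Z:Z::::
:::Z:Z:::
:::::Z:::
:::ZZ::::
:::::::::
:::::::::
:::::::::
gen 22: :::::::::
::Z>:::::
::Z:Z::::
:::Z:Z:::
:::::Z:::
:::ZZ::::
:::::::::
:::::::::
:::::::::
gen 23: :::::::::
::ZZ:::::
::ZvZ::::
:::Z:Z:::
:::::Z:::
:::ZZ::::
:::::::::
:::::::::
:::::::::
gen 24: :::::::::
::ZZ:::::
::<ZZ::::
:::Z:Z:::
:::::Z:::
:::ZZ::::
:::::::::
:::::::::
:::::::::
gen 25: :::::::::
::ZZ:::::
:::ZZ::::
::vZ:Z:::
:::::Z:::
:::ZZ::::
:::::::::
:::::::::
:::::::::
gen 26: :::::::::
::ZZ:::::
:::ZZ::::
:<ZZ:Z:::
:::::Z:::
:::ZZ::::
:::::::::
:::::::::
:::::::::
gen 27: :::::::::
::ZZ:::::
:^:ZZ::::
:ZZZ:Z:::
:::::Z:::
:::ZZ::::
:::::::::
:::::::::
:::::::::
gen 28: :::::::::
::ZZ:::::
:Z>ZZ::::
:ZZZ:Z:::
:::::Z:::
:::ZZ::::
:::::::::
:::::::::
:::::::::
gen 29: :::::::::
::ZZ:::::
:ZZZZ::::
:ZvZ:Z:::
:::::Z:::
:::ZZ::::
:::::::::
:::::::::
:::::::::
gen 30: :::::::::
::ZZ:::::
:ZZZZ::::
:Z:>:Z:::
:::::Z:::
:::ZZ::::
:::::::::
:::::::::
:::::::::
gen 31: :::::::::
::ZZ:::::
:ZZ^Z::::
:Z:::Z:::
:::::Z:::
:::ZZ::::
:::::::::
:::::::::
:::::::::
gen 32: :::::::::
::ZZ:::::
:Z<:Z::::
:Z:::Z:::
:::::Z:::
:::ZZ::::
:::::::::
:::::::::
:::::::::

west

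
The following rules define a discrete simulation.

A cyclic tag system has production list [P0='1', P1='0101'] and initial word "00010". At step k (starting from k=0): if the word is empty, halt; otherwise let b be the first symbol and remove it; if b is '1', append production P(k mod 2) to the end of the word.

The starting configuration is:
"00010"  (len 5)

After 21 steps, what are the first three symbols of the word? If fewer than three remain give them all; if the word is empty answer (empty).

110

step 0: "00010"  (len 5)
step 1: "0010"  (len 4)
step 2: "010"  (len 3)
step 3: "10"  (len 2)
step 4: "00101"  (len 5)
step 5: "0101"  (len 4)
step 6: "101"  (len 3)
step 7: "011"  (len 3)
step 8: "11"  (len 2)
step 9: "11"  (len 2)
step 10: "10101"  (len 5)
step 11: "01011"  (len 5)
step 12: "1011"  (len 4)
step 13: "0111"  (len 4)
step 14: "111"  (len 3)
step 15: "111"  (len 3)
step 16: "110101"  (len 6)
step 17: "101011"  (len 6)
step 18: "010110101"  (len 9)
step 19: "10110101"  (len 8)
step 20: "01101010101"  (len 11)
step 21: "1101010101"  (len 10)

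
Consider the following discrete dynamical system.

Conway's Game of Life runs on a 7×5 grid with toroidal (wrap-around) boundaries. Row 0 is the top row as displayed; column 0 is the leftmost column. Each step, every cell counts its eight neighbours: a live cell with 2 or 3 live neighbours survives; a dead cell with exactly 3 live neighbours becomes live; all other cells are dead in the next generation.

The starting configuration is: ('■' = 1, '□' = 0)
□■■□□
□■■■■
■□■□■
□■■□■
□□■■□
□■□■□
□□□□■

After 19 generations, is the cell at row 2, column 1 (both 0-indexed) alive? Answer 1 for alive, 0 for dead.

1

0) □■■□□
□■■■■
■□■□■
□■■□■
□□■■□
□■□■□
□□□□■
1) □■□□■
□□□□■
□□□□□
□□□□■
■□□□■
□□□■■
■■□■□
2) □■■■■
■□□□□
□□□□□
■□□□■
■□□□□
□■■■□
□■□■□
3) □■□■■
■■■■■
■□□□■
■□□□■
■□■■□
■■□■■
□□□□□
4) □■□□□
□□□□□
□□■□□
□□□□□
□□■□□
■■□■□
□■□□□
5) □□□□□
□□□□□
□□□□□
□□□□□
□■■□□
■■□□□
□■□□□
6) □□□□□
□□□□□
□□□□□
□□□□□
■■■□□
■□□□□
■■□□□
7) □□□□□
□□□□□
□□□□□
□■□□□
■■□□□
□□■□■
■■□□□
8) □□□□□
□□□□□
□□□□□
■■□□□
■■■□□
□□■□■
■■□□□
9) □□□□□
□□□□□
□□□□□
■□■□□
□□■■■
□□■■■
■■□□□
10) □□□□□
□□□□□
□□□□□
□■■□■
■□□□□
□□□□□
■■■■■
11) ■■■■■
□□□□□
□□□□□
■■□□□
■■□□□
□□■■□
■■■■■
12) □□□□□
■■■■■
□□□□□
■■□□□
■□□□■
□□□□□
□□□□□
13) ■■■■■
■■■■■
□□□■□
■■□□■
■■□□■
□□□□□
□□□□□
14) □□□□□
□□□□□
□□□□□
□■■■□
□■□□■
■□□□□
■■■■■
15) ■■■■■
□□□□□
□□■□□
■■■■□
□■□■■
□□□□□
■■■■■
16) □□□□□
■□□□■
□□■■□
■□□□□
□■□■■
□□□□□
□□□□□
17) □□□□□
□□□■■
■■□■□
■■□□□
■□□□■
□□□□□
□□□□□
18) □□□□□
■□■■■
□■□■□
□□■□□
■■□□■
□□□□□
□□□□□
19) □□□■■
■■■■■
■■□□□
□□■■■
■■□□□
■□□□□
□□□□□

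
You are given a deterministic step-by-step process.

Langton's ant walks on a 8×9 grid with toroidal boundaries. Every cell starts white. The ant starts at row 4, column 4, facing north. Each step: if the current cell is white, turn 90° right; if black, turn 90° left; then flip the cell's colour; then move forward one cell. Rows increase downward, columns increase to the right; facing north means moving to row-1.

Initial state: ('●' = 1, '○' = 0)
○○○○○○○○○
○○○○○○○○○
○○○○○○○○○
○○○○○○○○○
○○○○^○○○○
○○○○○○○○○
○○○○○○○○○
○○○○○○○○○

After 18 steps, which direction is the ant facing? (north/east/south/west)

south

[0] ○○○○○○○○○
○○○○○○○○○
○○○○○○○○○
○○○○○○○○○
○○○○^○○○○
○○○○○○○○○
○○○○○○○○○
○○○○○○○○○
[1] ○○○○○○○○○
○○○○○○○○○
○○○○○○○○○
○○○○○○○○○
○○○○●>○○○
○○○○○○○○○
○○○○○○○○○
○○○○○○○○○
[2] ○○○○○○○○○
○○○○○○○○○
○○○○○○○○○
○○○○○○○○○
○○○○●●○○○
○○○○○v○○○
○○○○○○○○○
○○○○○○○○○
[3] ○○○○○○○○○
○○○○○○○○○
○○○○○○○○○
○○○○○○○○○
○○○○●●○○○
○○○○<●○○○
○○○○○○○○○
○○○○○○○○○
[4] ○○○○○○○○○
○○○○○○○○○
○○○○○○○○○
○○○○○○○○○
○○○○^●○○○
○○○○●●○○○
○○○○○○○○○
○○○○○○○○○
[5] ○○○○○○○○○
○○○○○○○○○
○○○○○○○○○
○○○○○○○○○
○○○<○●○○○
○○○○●●○○○
○○○○○○○○○
○○○○○○○○○
[6] ○○○○○○○○○
○○○○○○○○○
○○○○○○○○○
○○○^○○○○○
○○○●○●○○○
○○○○●●○○○
○○○○○○○○○
○○○○○○○○○
[7] ○○○○○○○○○
○○○○○○○○○
○○○○○○○○○
○○○●>○○○○
○○○●○●○○○
○○○○●●○○○
○○○○○○○○○
○○○○○○○○○
[8] ○○○○○○○○○
○○○○○○○○○
○○○○○○○○○
○○○●●○○○○
○○○●v●○○○
○○○○●●○○○
○○○○○○○○○
○○○○○○○○○
[9] ○○○○○○○○○
○○○○○○○○○
○○○○○○○○○
○○○●●○○○○
○○○<●●○○○
○○○○●●○○○
○○○○○○○○○
○○○○○○○○○
[10] ○○○○○○○○○
○○○○○○○○○
○○○○○○○○○
○○○●●○○○○
○○○○●●○○○
○○○v●●○○○
○○○○○○○○○
○○○○○○○○○
[11] ○○○○○○○○○
○○○○○○○○○
○○○○○○○○○
○○○●●○○○○
○○○○●●○○○
○○<●●●○○○
○○○○○○○○○
○○○○○○○○○
[12] ○○○○○○○○○
○○○○○○○○○
○○○○○○○○○
○○○●●○○○○
○○^○●●○○○
○○●●●●○○○
○○○○○○○○○
○○○○○○○○○
[13] ○○○○○○○○○
○○○○○○○○○
○○○○○○○○○
○○○●●○○○○
○○●>●●○○○
○○●●●●○○○
○○○○○○○○○
○○○○○○○○○
[14] ○○○○○○○○○
○○○○○○○○○
○○○○○○○○○
○○○●●○○○○
○○●●●●○○○
○○●v●●○○○
○○○○○○○○○
○○○○○○○○○
[15] ○○○○○○○○○
○○○○○○○○○
○○○○○○○○○
○○○●●○○○○
○○●●●●○○○
○○●○>●○○○
○○○○○○○○○
○○○○○○○○○
[16] ○○○○○○○○○
○○○○○○○○○
○○○○○○○○○
○○○●●○○○○
○○●●^●○○○
○○●○○●○○○
○○○○○○○○○
○○○○○○○○○
[17] ○○○○○○○○○
○○○○○○○○○
○○○○○○○○○
○○○●●○○○○
○○●<○●○○○
○○●○○●○○○
○○○○○○○○○
○○○○○○○○○
[18] ○○○○○○○○○
○○○○○○○○○
○○○○○○○○○
○○○●●○○○○
○○●○○●○○○
○○●v○●○○○
○○○○○○○○○
○○○○○○○○○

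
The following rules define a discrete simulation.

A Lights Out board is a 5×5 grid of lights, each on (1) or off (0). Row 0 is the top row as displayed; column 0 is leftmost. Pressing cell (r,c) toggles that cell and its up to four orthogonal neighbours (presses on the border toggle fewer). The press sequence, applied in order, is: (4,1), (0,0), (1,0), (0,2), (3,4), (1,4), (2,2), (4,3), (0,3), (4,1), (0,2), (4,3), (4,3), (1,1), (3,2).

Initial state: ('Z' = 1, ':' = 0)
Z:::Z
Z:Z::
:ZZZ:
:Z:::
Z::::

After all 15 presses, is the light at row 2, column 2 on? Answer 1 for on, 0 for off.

1

step 0: Z:::Z
Z:Z::
:ZZZ:
:Z:::
Z::::
step 1: Z:::Z
Z:Z::
:ZZZ:
:::::
:ZZ::
step 2: :Z::Z
::Z::
:ZZZ:
:::::
:ZZ::
step 3: ZZ::Z
ZZZ::
ZZZZ:
:::::
:ZZ::
step 4: Z:ZZZ
ZZ:::
ZZZZ:
:::::
:ZZ::
step 5: Z:ZZZ
ZZ:::
ZZZZZ
:::ZZ
:ZZ:Z
step 6: Z:ZZ:
ZZ:ZZ
ZZZZ:
:::ZZ
:ZZ:Z
step 7: Z:ZZ:
ZZZZZ
Z::::
::ZZZ
:ZZ:Z
step 8: Z:ZZ:
ZZZZZ
Z::::
::Z:Z
:Z:Z:
step 9: Z:::Z
ZZZ:Z
Z::::
::Z:Z
:Z:Z:
step 10: Z:::Z
ZZZ:Z
Z::::
:ZZ:Z
Z:ZZ:
step 11: ZZZZZ
ZZ::Z
Z::::
:ZZ:Z
Z:ZZ:
step 12: ZZZZZ
ZZ::Z
Z::::
:ZZZZ
Z:::Z
step 13: ZZZZZ
ZZ::Z
Z::::
:ZZ:Z
Z:ZZ:
step 14: Z:ZZZ
::Z:Z
ZZ:::
:ZZ:Z
Z:ZZ:
step 15: Z:ZZZ
::Z:Z
ZZZ::
:::ZZ
Z::Z:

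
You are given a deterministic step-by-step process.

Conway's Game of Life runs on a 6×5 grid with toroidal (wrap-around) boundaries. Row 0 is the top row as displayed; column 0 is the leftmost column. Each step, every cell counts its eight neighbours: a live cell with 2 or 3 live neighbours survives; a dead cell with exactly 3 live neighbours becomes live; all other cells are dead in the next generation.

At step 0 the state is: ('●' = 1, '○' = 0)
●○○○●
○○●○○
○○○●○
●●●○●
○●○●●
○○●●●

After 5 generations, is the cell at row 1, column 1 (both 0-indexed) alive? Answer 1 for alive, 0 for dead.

1

0) ●○○○●
○○●○○
○○○●○
●●●○●
○●○●●
○○●●●
1) ●●●○●
○○○●●
●○○●●
○●○○○
○○○○○
○●●○○
2) ○○○○●
○○○○○
●○●●○
●○○○●
○●●○○
○○●●○
3) ○○○●○
○○○●●
●●○●○
●○○○●
●●●○●
○●●●○
4) ○○○○○
●○○●○
○●●●○
○○○○○
○○○○○
○○○○○
5) ○○○○○
○●○●●
○●●●●
○○●○○
○○○○○
○○○○○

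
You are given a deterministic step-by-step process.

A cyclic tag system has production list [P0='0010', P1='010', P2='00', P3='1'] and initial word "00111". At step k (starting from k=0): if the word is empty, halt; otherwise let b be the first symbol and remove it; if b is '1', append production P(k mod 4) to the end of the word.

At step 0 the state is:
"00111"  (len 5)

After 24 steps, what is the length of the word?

2

0) "00111"  (len 5)
1) "0111"  (len 4)
2) "111"  (len 3)
3) "1100"  (len 4)
4) "1001"  (len 4)
5) "0010010"  (len 7)
6) "010010"  (len 6)
7) "10010"  (len 5)
8) "00101"  (len 5)
9) "0101"  (len 4)
10) "101"  (len 3)
11) "0100"  (len 4)
12) "100"  (len 3)
13) "000010"  (len 6)
14) "00010"  (len 5)
15) "0010"  (len 4)
16) "010"  (len 3)
17) "10"  (len 2)
18) "0010"  (len 4)
19) "010"  (len 3)
20) "10"  (len 2)
21) "00010"  (len 5)
22) "0010"  (len 4)
23) "010"  (len 3)
24) "10"  (len 2)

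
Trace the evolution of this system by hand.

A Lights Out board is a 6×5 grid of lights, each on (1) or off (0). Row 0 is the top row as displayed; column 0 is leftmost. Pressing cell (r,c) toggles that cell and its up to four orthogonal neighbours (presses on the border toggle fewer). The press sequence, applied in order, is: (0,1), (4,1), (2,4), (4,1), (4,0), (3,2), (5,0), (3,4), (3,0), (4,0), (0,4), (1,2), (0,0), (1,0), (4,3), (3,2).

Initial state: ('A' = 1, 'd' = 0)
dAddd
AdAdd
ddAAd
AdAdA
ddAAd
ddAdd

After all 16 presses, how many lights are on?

t=0: dAddd
AdAdd
ddAAd
AdAdA
ddAAd
ddAdd
t=1: AdAdd
AAAdd
ddAAd
AdAdA
ddAAd
ddAdd
t=2: AdAdd
AAAdd
ddAAd
AAAdA
AAdAd
dAAdd
t=3: AdAdd
AAAdA
ddAdA
AAAdd
AAdAd
dAAdd
t=4: AdAdd
AAAdA
ddAdA
AdAdd
ddAAd
ddAdd
t=5: AdAdd
AAAdA
ddAdA
ddAdd
AAAAd
AdAdd
t=6: AdAdd
AAAdA
ddddA
dAdAd
AAdAd
AdAdd
t=7: AdAdd
AAAdA
ddddA
dAdAd
dAdAd
dAAdd
t=8: AdAdd
AAAdA
ddddd
dAddA
dAdAA
dAAdd
t=9: AdAdd
AAAdA
Adddd
AdddA
AAdAA
dAAdd
t=10: AdAdd
AAAdA
Adddd
ddddA
dddAA
AAAdd
t=11: AdAAA
AAAdd
Adddd
ddddA
dddAA
AAAdd
t=12: AddAA
AddAd
AdAdd
ddddA
dddAA
AAAdd
t=13: dAdAA
dddAd
AdAdd
ddddA
dddAA
AAAdd
t=14: AAdAA
AAdAd
ddAdd
ddddA
dddAA
AAAdd
t=15: AAdAA
AAdAd
ddAdd
dddAA
ddAdd
AAAAd
t=16: AAdAA
AAdAd
ddddd
dAAdA
ddddd
AAAAd

14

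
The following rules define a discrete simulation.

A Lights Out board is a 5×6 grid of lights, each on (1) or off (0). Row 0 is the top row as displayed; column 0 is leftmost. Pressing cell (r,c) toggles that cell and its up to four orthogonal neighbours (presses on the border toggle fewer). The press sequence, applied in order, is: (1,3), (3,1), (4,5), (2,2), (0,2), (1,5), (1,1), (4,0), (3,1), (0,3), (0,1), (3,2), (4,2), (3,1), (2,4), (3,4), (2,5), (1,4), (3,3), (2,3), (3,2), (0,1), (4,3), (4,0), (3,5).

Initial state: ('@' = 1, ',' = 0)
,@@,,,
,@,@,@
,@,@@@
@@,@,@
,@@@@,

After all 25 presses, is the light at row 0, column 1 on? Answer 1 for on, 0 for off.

[0] ,@@,,,
,@,@,@
,@,@@@
@@,@,@
,@@@@,
[1] ,@@@,,
,@@,@@
,@,,@@
@@,@,@
,@@@@,
[2] ,@@@,,
,@@,@@
,,,,@@
,,@@,@
,,@@@,
[3] ,@@@,,
,@@,@@
,,,,@@
,,@@,,
,,@@,@
[4] ,@@@,,
,@,,@@
,@@@@@
,,,@,,
,,@@,@
[5] ,,,,,,
,@@,@@
,@@@@@
,,,@,,
,,@@,@
[6] ,,,,,@
,@@,,,
,@@@@,
,,,@,,
,,@@,@
[7] ,@,,,@
@,,,,,
,,@@@,
,,,@,,
,,@@,@
[8] ,@,,,@
@,,,,,
,,@@@,
@,,@,,
@@@@,@
[9] ,@,,,@
@,,,,,
,@@@@,
,@@@,,
@,@@,@
[10] ,@@@@@
@,,@,,
,@@@@,
,@@@,,
@,@@,@
[11] @,,@@@
@@,@,,
,@@@@,
,@@@,,
@,@@,@
[12] @,,@@@
@@,@,,
,@,@@,
,,,,,,
@,,@,@
[13] @,,@@@
@@,@,,
,@,@@,
,,@,,,
@@@,,@
[14] @,,@@@
@@,@,,
,,,@@,
@@,,,,
@,@,,@
[15] @,,@@@
@@,@@,
,,,,,@
@@,,@,
@,@,,@
[16] @,,@@@
@@,@@,
,,,,@@
@@,@,@
@,@,@@
[17] @,,@@@
@@,@@@
,,,,,,
@@,@,,
@,@,@@
[18] @,,@,@
@@,,,,
,,,,@,
@@,@,,
@,@,@@
[19] @,,@,@
@@,,,,
,,,@@,
@@@,@,
@,@@@@
[20] @,,@,@
@@,@,,
,,@,,,
@@@@@,
@,@@@@
[21] @,,@,@
@@,@,,
,,,,,,
@,,,@,
@,,@@@
[22] ,@@@,@
@,,@,,
,,,,,,
@,,,@,
@,,@@@
[23] ,@@@,@
@,,@,,
,,,,,,
@,,@@,
@,@,,@
[24] ,@@@,@
@,,@,,
,,,,,,
,,,@@,
,@@,,@
[25] ,@@@,@
@,,@,,
,,,,,@
,,,@,@
,@@,,,

1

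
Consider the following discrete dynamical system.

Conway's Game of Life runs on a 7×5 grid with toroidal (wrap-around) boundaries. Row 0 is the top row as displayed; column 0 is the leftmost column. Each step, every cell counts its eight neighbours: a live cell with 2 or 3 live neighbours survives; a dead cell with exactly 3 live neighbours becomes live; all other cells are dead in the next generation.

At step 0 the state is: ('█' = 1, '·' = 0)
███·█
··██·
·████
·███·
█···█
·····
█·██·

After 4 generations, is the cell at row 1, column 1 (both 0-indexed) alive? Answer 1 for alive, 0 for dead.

1

t=0: ███·█
··██·
·████
·███·
█···█
·····
█·██·
t=1: █····
·····
█···█
·····
█████
██·█·
█·██·
t=2: ·█··█
█···█
·····
··█··
···█·
·····
█·██·
t=3: ·██··
█···█
·····
·····
·····
··███
█████
t=4: ·····
██···
·····
·····
···█·
·····
·····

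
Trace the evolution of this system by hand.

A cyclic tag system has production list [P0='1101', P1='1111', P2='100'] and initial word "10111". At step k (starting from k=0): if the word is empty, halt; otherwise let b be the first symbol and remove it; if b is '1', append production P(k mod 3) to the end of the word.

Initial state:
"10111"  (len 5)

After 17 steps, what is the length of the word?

33

gen 0: "10111"  (len 5)
gen 1: "01111101"  (len 8)
gen 2: "1111101"  (len 7)
gen 3: "111101100"  (len 9)
gen 4: "111011001101"  (len 12)
gen 5: "110110011011111"  (len 15)
gen 6: "10110011011111100"  (len 17)
gen 7: "01100110111111001101"  (len 20)
gen 8: "1100110111111001101"  (len 19)
gen 9: "100110111111001101100"  (len 21)
gen 10: "001101111110011011001101"  (len 24)
gen 11: "01101111110011011001101"  (len 23)
gen 12: "1101111110011011001101"  (len 22)
gen 13: "1011111100110110011011101"  (len 25)
gen 14: "0111111001101100110111011111"  (len 28)
gen 15: "111111001101100110111011111"  (len 27)
gen 16: "111110011011001101110111111101"  (len 30)
gen 17: "111100110110011011101111111011111"  (len 33)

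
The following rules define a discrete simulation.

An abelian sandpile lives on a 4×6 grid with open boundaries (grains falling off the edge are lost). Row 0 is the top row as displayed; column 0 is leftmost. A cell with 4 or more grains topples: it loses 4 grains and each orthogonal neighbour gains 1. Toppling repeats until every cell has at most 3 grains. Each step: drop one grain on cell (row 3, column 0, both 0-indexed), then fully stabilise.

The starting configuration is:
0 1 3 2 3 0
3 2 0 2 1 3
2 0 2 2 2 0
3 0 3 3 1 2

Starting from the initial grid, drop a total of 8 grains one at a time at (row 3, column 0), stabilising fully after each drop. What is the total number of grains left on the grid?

k=0  0 1 3 2 3 0
3 2 0 2 1 3
2 0 2 2 2 0
3 0 3 3 1 2
k=1  0 1 3 2 3 0
3 2 0 2 1 3
3 0 2 2 2 0
0 1 3 3 1 2
k=2  0 1 3 2 3 0
3 2 0 2 1 3
3 0 2 2 2 0
1 1 3 3 1 2
k=3  0 1 3 2 3 0
3 2 0 2 1 3
3 0 2 2 2 0
2 1 3 3 1 2
k=4  0 1 3 2 3 0
3 2 0 2 1 3
3 0 2 2 2 0
3 1 3 3 1 2
k=5  1 1 3 2 3 0
0 3 0 2 1 3
1 1 2 2 2 0
1 2 3 3 1 2
k=6  1 1 3 2 3 0
0 3 0 2 1 3
1 1 2 2 2 0
2 2 3 3 1 2
k=7  1 1 3 2 3 0
0 3 0 2 1 3
1 1 2 2 2 0
3 2 3 3 1 2
k=8  1 1 3 2 3 0
0 3 0 2 1 3
2 1 2 2 2 0
0 3 3 3 1 2

40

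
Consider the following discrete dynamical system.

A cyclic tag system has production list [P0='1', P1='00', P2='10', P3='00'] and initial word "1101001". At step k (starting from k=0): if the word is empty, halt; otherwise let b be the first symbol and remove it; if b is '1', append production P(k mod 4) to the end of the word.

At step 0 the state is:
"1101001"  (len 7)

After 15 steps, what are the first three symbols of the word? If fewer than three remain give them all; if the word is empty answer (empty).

01

k=0  "1101001"  (len 7)
k=1  "1010011"  (len 7)
k=2  "01001100"  (len 8)
k=3  "1001100"  (len 7)
k=4  "00110000"  (len 8)
k=5  "0110000"  (len 7)
k=6  "110000"  (len 6)
k=7  "1000010"  (len 7)
k=8  "00001000"  (len 8)
k=9  "0001000"  (len 7)
k=10  "001000"  (len 6)
k=11  "01000"  (len 5)
k=12  "1000"  (len 4)
k=13  "0001"  (len 4)
k=14  "001"  (len 3)
k=15  "01"  (len 2)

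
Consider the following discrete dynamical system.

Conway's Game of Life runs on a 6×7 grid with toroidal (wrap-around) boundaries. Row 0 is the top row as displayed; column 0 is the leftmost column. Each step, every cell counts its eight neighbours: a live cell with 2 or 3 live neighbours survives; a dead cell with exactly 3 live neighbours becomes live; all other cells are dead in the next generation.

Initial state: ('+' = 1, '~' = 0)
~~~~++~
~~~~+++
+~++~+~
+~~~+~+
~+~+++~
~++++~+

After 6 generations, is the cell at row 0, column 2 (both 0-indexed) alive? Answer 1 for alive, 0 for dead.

1

gen 0: ~~~~++~
~~~~+++
+~++~+~
+~~~+~+
~+~+++~
~++++~+
gen 1: +~+~~~~
~~~~~~~
++~+~~~
+~~~~~~
~+~~~~~
++~~~~+
gen 2: +~~~~~+
+~+~~~~
++~~~~~
+~+~~~~
~+~~~~+
~~+~~~+
gen 3: +~~~~~+
~~~~~~~
+~+~~~+
~~+~~~+
~++~~~+
~+~~~++
gen 4: +~~~~++
~+~~~~~
++~~~~+
~~++~++
~++~~~+
~++~~+~
gen 5: +~+~~++
~+~~~+~
~+~~~++
~~~+~+~
~~~~+~+
~~+~~+~
gen 6: +~+~++~
~++~+~~
+~+~~++
+~~~~~~
~~~++~+
++~++~~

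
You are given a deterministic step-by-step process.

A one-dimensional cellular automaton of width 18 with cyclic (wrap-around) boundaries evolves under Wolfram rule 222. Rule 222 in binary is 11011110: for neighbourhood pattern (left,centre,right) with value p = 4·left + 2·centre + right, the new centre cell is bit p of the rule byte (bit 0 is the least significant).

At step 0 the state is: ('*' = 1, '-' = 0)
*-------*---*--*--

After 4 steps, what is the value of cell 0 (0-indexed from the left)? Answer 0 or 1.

gen 0: *-------*---*--*--
gen 1: **-----***-*******
gen 2: ***---****-*******
gen 3: ****-*****-*******
gen 4: ****-*****-*******

1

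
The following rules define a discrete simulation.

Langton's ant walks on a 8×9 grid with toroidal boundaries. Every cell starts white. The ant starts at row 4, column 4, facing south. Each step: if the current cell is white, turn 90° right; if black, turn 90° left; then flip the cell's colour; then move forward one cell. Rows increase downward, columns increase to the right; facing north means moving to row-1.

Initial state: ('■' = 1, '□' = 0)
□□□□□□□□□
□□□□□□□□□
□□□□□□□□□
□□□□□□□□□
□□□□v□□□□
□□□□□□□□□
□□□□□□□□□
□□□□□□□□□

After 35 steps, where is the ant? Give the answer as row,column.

gen 0: □□□□□□□□□
□□□□□□□□□
□□□□□□□□□
□□□□□□□□□
□□□□v□□□□
□□□□□□□□□
□□□□□□□□□
□□□□□□□□□
gen 1: □□□□□□□□□
□□□□□□□□□
□□□□□□□□□
□□□□□□□□□
□□□<■□□□□
□□□□□□□□□
□□□□□□□□□
□□□□□□□□□
gen 2: □□□□□□□□□
□□□□□□□□□
□□□□□□□□□
□□□^□□□□□
□□□■■□□□□
□□□□□□□□□
□□□□□□□□□
□□□□□□□□□
gen 3: □□□□□□□□□
□□□□□□□□□
□□□□□□□□□
□□□■>□□□□
□□□■■□□□□
□□□□□□□□□
□□□□□□□□□
□□□□□□□□□
gen 4: □□□□□□□□□
□□□□□□□□□
□□□□□□□□□
□□□■■□□□□
□□□■v□□□□
□□□□□□□□□
□□□□□□□□□
□□□□□□□□□
gen 5: □□□□□□□□□
□□□□□□□□□
□□□□□□□□□
□□□■■□□□□
□□□■□>□□□
□□□□□□□□□
□□□□□□□□□
□□□□□□□□□
gen 6: □□□□□□□□□
□□□□□□□□□
□□□□□□□□□
□□□■■□□□□
□□□■□■□□□
□□□□□v□□□
□□□□□□□□□
□□□□□□□□□
gen 7: □□□□□□□□□
□□□□□□□□□
□□□□□□□□□
□□□■■□□□□
□□□■□■□□□
□□□□<■□□□
□□□□□□□□□
□□□□□□□□□
gen 8: □□□□□□□□□
□□□□□□□□□
□□□□□□□□□
□□□■■□□□□
□□□■^■□□□
□□□□■■□□□
□□□□□□□□□
□□□□□□□□□
gen 9: □□□□□□□□□
□□□□□□□□□
□□□□□□□□□
□□□■■□□□□
□□□■■>□□□
□□□□■■□□□
□□□□□□□□□
□□□□□□□□□
gen 10: □□□□□□□□□
□□□□□□□□□
□□□□□□□□□
□□□■■^□□□
□□□■■□□□□
□□□□■■□□□
□□□□□□□□□
□□□□□□□□□
gen 11: □□□□□□□□□
□□□□□□□□□
□□□□□□□□□
□□□■■■>□□
□□□■■□□□□
□□□□■■□□□
□□□□□□□□□
□□□□□□□□□
gen 12: □□□□□□□□□
□□□□□□□□□
□□□□□□□□□
□□□■■■■□□
□□□■■□v□□
□□□□■■□□□
□□□□□□□□□
□□□□□□□□□
gen 13: □□□□□□□□□
□□□□□□□□□
□□□□□□□□□
□□□■■■■□□
□□□■■<■□□
□□□□■■□□□
□□□□□□□□□
□□□□□□□□□
gen 14: □□□□□□□□□
□□□□□□□□□
□□□□□□□□□
□□□■■^■□□
□□□■■■■□□
□□□□■■□□□
□□□□□□□□□
□□□□□□□□□
gen 15: □□□□□□□□□
□□□□□□□□□
□□□□□□□□□
□□□■<□■□□
□□□■■■■□□
□□□□■■□□□
□□□□□□□□□
□□□□□□□□□
gen 16: □□□□□□□□□
□□□□□□□□□
□□□□□□□□□
□□□■□□■□□
□□□■v■■□□
□□□□■■□□□
□□□□□□□□□
□□□□□□□□□
gen 17: □□□□□□□□□
□□□□□□□□□
□□□□□□□□□
□□□■□□■□□
□□□■□>■□□
□□□□■■□□□
□□□□□□□□□
□□□□□□□□□
gen 18: □□□□□□□□□
□□□□□□□□□
□□□□□□□□□
□□□■□^■□□
□□□■□□■□□
□□□□■■□□□
□□□□□□□□□
□□□□□□□□□
gen 19: □□□□□□□□□
□□□□□□□□□
□□□□□□□□□
□□□■□■>□□
□□□■□□■□□
□□□□■■□□□
□□□□□□□□□
□□□□□□□□□
gen 20: □□□□□□□□□
□□□□□□□□□
□□□□□□^□□
□□□■□■□□□
□□□■□□■□□
□□□□■■□□□
□□□□□□□□□
□□□□□□□□□
gen 21: □□□□□□□□□
□□□□□□□□□
□□□□□□■>□
□□□■□■□□□
□□□■□□■□□
□□□□■■□□□
□□□□□□□□□
□□□□□□□□□
gen 22: □□□□□□□□□
□□□□□□□□□
□□□□□□■■□
□□□■□■□v□
□□□■□□■□□
□□□□■■□□□
□□□□□□□□□
□□□□□□□□□
gen 23: □□□□□□□□□
□□□□□□□□□
□□□□□□■■□
□□□■□■<■□
□□□■□□■□□
□□□□■■□□□
□□□□□□□□□
□□□□□□□□□
gen 24: □□□□□□□□□
□□□□□□□□□
□□□□□□^■□
□□□■□■■■□
□□□■□□■□□
□□□□■■□□□
□□□□□□□□□
□□□□□□□□□
gen 25: □□□□□□□□□
□□□□□□□□□
□□□□□<□■□
□□□■□■■■□
□□□■□□■□□
□□□□■■□□□
□□□□□□□□□
□□□□□□□□□
gen 26: □□□□□□□□□
□□□□□^□□□
□□□□□■□■□
□□□■□■■■□
□□□■□□■□□
□□□□■■□□□
□□□□□□□□□
□□□□□□□□□
gen 27: □□□□□□□□□
□□□□□■>□□
□□□□□■□■□
□□□■□■■■□
□□□■□□■□□
□□□□■■□□□
□□□□□□□□□
□□□□□□□□□
gen 28: □□□□□□□□□
□□□□□■■□□
□□□□□■v■□
□□□■□■■■□
□□□■□□■□□
□□□□■■□□□
□□□□□□□□□
□□□□□□□□□
gen 29: □□□□□□□□□
□□□□□■■□□
□□□□□<■■□
□□□■□■■■□
□□□■□□■□□
□□□□■■□□□
□□□□□□□□□
□□□□□□□□□
gen 30: □□□□□□□□□
□□□□□■■□□
□□□□□□■■□
□□□■□v■■□
□□□■□□■□□
□□□□■■□□□
□□□□□□□□□
□□□□□□□□□
gen 31: □□□□□□□□□
□□□□□■■□□
□□□□□□■■□
□□□■□□>■□
□□□■□□■□□
□□□□■■□□□
□□□□□□□□□
□□□□□□□□□
gen 32: □□□□□□□□□
□□□□□■■□□
□□□□□□^■□
□□□■□□□■□
□□□■□□■□□
□□□□■■□□□
□□□□□□□□□
□□□□□□□□□
gen 33: □□□□□□□□□
□□□□□■■□□
□□□□□<□■□
□□□■□□□■□
□□□■□□■□□
□□□□■■□□□
□□□□□□□□□
□□□□□□□□□
gen 34: □□□□□□□□□
□□□□□^■□□
□□□□□■□■□
□□□■□□□■□
□□□■□□■□□
□□□□■■□□□
□□□□□□□□□
□□□□□□□□□
gen 35: □□□□□□□□□
□□□□<□■□□
□□□□□■□■□
□□□■□□□■□
□□□■□□■□□
□□□□■■□□□
□□□□□□□□□
□□□□□□□□□

1,4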